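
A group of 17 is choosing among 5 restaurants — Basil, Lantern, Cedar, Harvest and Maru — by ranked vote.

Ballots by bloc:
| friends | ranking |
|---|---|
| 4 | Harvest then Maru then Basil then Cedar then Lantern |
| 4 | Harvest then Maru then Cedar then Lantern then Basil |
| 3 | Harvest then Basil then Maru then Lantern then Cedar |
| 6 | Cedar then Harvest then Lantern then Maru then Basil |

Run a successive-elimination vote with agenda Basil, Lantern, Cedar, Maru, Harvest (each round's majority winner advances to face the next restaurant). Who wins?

Harvest

Round 1: Basil vs Lantern — 7–10, Lantern advances.
Round 2: Lantern vs Cedar — 3–14, Cedar advances.
Round 3: Cedar vs Maru — 6–11, Maru advances.
Round 4: Maru vs Harvest — 0–17, Harvest advances.
The agenda winner is Harvest.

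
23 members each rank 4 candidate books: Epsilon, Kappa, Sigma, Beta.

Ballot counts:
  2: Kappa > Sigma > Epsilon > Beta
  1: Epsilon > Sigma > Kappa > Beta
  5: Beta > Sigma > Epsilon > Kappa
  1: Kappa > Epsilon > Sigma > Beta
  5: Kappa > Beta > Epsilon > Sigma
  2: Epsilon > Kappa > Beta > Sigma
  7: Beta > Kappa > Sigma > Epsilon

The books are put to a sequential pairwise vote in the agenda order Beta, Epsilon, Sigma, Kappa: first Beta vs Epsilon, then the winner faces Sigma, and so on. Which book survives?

Beta

Round 1: Beta vs Epsilon — 17–6, Beta advances.
Round 2: Beta vs Sigma — 19–4, Beta advances.
Round 3: Beta vs Kappa — 12–11, Beta advances.
Beta survives the agenda.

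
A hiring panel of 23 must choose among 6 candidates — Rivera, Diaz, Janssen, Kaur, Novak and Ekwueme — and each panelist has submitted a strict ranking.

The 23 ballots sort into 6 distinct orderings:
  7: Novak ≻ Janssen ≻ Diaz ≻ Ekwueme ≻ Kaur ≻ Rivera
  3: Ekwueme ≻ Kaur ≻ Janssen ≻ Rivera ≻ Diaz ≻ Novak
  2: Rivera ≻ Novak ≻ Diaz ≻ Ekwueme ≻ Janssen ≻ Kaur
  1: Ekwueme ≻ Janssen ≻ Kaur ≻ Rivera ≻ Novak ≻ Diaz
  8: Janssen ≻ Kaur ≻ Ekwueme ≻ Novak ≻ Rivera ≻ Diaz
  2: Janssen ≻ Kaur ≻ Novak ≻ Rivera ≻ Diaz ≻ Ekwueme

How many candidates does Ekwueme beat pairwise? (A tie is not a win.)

Ekwueme against each rival (23 committee members):
Ekwueme–Rivera: Ekwueme 19–4.
Ekwueme vs Diaz: 3+1+8 = 12 for Ekwueme, 11 for Diaz — Ekwueme by 12–11.
Ekwueme vs Janssen: Janssen, 17–6.
Ekwueme vs Kaur: 7+3+2+1 = 13 for Ekwueme, 10 for Kaur — Ekwueme by 13–10.
Ekwueme vs Novak: Ekwueme is ranked higher on 3+1+8 = 12 ballots, Novak on 11. Ekwueme wins 12–11.
Ekwueme beats Rivera, Diaz, Kaur, Novak; loses to Janssen — 4 pairwise wins.

4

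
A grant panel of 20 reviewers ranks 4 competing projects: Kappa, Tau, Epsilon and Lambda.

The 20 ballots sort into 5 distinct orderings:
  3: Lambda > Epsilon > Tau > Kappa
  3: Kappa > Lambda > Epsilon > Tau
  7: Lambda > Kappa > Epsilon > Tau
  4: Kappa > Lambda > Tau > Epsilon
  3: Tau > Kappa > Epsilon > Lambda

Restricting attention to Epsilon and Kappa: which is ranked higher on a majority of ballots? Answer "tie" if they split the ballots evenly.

Kappa

Ballots ranking Epsilon above Kappa: 3.
Ballots ranking Kappa above Epsilon: 20 − 3 = 17.
Kappa wins the head-to-head 17–3.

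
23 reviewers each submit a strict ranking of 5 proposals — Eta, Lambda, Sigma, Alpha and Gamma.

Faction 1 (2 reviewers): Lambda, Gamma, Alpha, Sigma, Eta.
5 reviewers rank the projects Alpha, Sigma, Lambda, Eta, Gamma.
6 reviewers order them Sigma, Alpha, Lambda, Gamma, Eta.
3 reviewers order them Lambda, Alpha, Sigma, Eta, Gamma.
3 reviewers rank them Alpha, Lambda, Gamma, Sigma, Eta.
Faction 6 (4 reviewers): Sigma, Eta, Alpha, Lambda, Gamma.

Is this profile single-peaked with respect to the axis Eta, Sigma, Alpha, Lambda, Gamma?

Axis positions: Eta=1, Sigma=2, Alpha=3, Lambda=4, Gamma=5.
Faction 1 (peak Lambda at position 4): ranking walks positions 4-5-3-2-1, expanding outward from the peak — single-peaked.
Faction 2 (peak Alpha at position 3): ranking walks positions 3-2-4-1-5, expanding outward from the peak — single-peaked.
Faction 3 (peak Sigma at position 2): ranking walks positions 2-3-4-5-1, expanding outward from the peak — single-peaked.
Faction 4 (peak Lambda at position 4): ranking walks positions 4-3-2-1-5, expanding outward from the peak — single-peaked.
Faction 5 (peak Alpha at position 3): ranking walks positions 3-4-5-2-1, expanding outward from the peak — single-peaked.
Faction 6 (peak Sigma at position 2): ranking walks positions 2-1-3-4-5, expanding outward from the peak — single-peaked.
Every ranking is single-peaked on this axis.

yes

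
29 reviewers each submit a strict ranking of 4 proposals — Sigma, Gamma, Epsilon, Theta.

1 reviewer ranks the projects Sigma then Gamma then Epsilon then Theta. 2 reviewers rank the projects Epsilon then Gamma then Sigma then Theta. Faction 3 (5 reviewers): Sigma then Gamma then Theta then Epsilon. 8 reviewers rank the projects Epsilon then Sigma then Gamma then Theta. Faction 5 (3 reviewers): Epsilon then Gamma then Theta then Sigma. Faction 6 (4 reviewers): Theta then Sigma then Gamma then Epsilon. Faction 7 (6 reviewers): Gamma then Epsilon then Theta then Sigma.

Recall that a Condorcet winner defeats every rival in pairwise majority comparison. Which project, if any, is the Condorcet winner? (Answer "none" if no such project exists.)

Check each pair by majority over 29 ballots:
Sigma vs Gamma: Sigma preferred on 1+5+8+4 = 18 ballots; Sigma wins 18–11.
Sigma vs Epsilon: Sigma preferred on 1+5+4 = 10 ballots; Epsilon wins 19–10.
Sigma vs Theta: 16 to 13, Sigma.
Gamma vs Epsilon: Gamma is ranked higher on 1+5+4+6 = 16 ballots, Epsilon on 13. Gamma wins 16–13.
Gamma vs Theta: 1+2+5+8+3+6 = 25 for Gamma, 4 for Theta — Gamma by 25–4.
Epsilon vs Theta: Epsilon is ranked higher on 1+2+8+3+6 = 20 ballots, Theta on 9. Epsilon wins 20–9.
Each project drops at least one matchup (Sigma loses to Epsilon; Gamma loses to Sigma; Epsilon loses to Gamma; Theta loses to Sigma); the cycle Sigma > Gamma > Epsilon > Sigma rules out a Condorcet winner.

none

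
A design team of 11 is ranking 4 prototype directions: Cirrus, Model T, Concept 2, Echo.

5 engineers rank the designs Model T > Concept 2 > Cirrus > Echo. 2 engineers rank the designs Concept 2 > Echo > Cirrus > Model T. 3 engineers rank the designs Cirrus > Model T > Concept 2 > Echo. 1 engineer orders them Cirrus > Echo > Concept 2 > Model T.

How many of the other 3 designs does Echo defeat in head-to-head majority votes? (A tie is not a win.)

0

Echo against each rival (11 engineers):
Echo vs Cirrus: Cirrus, 9–2.
Echo vs Model T: Model T wins 8–3.
Echo vs Concept 2: 1 for Echo, 10 for Concept 2 — Concept 2 by 10–1.
Echo beats no one; loses to Cirrus, Model T, Concept 2 — 0 pairwise wins.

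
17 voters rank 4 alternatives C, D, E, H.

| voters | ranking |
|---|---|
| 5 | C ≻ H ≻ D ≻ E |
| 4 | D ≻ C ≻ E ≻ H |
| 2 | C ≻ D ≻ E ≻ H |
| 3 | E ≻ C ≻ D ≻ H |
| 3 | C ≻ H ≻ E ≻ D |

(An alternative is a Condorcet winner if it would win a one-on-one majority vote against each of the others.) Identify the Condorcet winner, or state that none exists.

Head-to-head results (17 voters):
C vs D: 5+2+3+3 = 13 for C, 4 for D — C by 13–4.
C vs E: 14 to 3, C.
C vs H: 5+4+2+3+3 = 17 for C, 0 for H — C by 17–0.
D vs E: D preferred on 5+4+2 = 11 ballots; D wins 11–6.
D vs H: 9 to 8, D.
E vs H: 4+2+3 = 9 for E, 8 for H — E by 9–8.
C wins every pairwise contest, so C is the Condorcet winner.

C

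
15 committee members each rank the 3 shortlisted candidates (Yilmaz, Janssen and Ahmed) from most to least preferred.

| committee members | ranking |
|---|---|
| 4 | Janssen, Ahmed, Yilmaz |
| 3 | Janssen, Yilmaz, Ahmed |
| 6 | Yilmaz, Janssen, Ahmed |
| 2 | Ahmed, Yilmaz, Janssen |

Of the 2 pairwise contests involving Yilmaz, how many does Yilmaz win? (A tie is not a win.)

Yilmaz against each rival (15 committee members):
Yilmaz vs Janssen: 6+2 = 8 for Yilmaz, 7 for Janssen — Yilmaz by 8–7.
Yilmaz vs Ahmed: Yilmaz wins 9–6.
Yilmaz beats Janssen, Ahmed — 2 pairwise wins.

2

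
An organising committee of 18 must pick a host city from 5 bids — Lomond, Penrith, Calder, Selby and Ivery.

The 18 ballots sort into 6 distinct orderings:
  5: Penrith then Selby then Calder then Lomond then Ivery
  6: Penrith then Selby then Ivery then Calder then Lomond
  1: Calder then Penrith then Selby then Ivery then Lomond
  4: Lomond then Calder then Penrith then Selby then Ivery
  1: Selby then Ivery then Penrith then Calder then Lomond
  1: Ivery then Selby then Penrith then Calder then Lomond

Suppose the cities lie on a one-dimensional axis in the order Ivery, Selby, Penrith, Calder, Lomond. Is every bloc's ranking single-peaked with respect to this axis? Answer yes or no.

Axis positions: Ivery=1, Selby=2, Penrith=3, Calder=4, Lomond=5.
Bloc 1 (peak Penrith at position 3): ranking walks positions 3-2-4-5-1, expanding outward from the peak — single-peaked.
Bloc 2 (peak Penrith at position 3): ranking walks positions 3-2-1-4-5, expanding outward from the peak — single-peaked.
Bloc 3 (peak Calder at position 4): ranking walks positions 4-3-2-1-5, expanding outward from the peak — single-peaked.
Bloc 4 (peak Lomond at position 5): ranking walks positions 5-4-3-2-1, expanding outward from the peak — single-peaked.
Bloc 5 (peak Selby at position 2): ranking walks positions 2-1-3-4-5, expanding outward from the peak — single-peaked.
Bloc 6 (peak Ivery at position 1): ranking walks positions 1-2-3-4-5, expanding outward from the peak — single-peaked.
Every ranking is single-peaked on this axis.

yes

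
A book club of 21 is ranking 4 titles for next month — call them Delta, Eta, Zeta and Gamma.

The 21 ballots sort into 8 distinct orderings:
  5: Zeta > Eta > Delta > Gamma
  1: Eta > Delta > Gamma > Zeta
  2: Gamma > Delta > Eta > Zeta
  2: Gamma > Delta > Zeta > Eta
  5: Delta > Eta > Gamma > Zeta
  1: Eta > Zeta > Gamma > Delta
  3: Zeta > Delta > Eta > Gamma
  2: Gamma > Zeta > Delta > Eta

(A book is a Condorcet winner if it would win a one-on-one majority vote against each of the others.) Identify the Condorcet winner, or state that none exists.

Check each pair by majority over 21 ballots:
Delta vs Eta: 14 to 7, Delta.
Delta vs Zeta: Zeta wins 11–10.
Delta–Gamma: Delta 14–7.
Eta vs Zeta: 9 to 12, Zeta.
Eta vs Gamma: Eta wins 15–6.
Zeta vs Gamma: Zeta is ranked higher on 5+1+3 = 9 ballots, Gamma on 12. Gamma wins 12–9.
No book is unbeaten: Delta loses to Zeta; Eta loses to Delta; Zeta loses to Gamma; Gamma loses to Delta. In particular Delta → Gamma → Zeta → Delta is a majority cycle — no Condorcet winner exists.

none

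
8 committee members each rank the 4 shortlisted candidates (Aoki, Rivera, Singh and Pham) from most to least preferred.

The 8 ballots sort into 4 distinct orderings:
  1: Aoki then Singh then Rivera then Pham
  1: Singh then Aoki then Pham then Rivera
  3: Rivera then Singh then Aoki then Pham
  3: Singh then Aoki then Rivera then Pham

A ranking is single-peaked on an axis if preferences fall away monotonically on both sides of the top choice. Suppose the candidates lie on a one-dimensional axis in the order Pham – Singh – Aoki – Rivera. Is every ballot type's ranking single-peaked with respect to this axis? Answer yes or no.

Axis positions: Pham=1, Singh=2, Aoki=3, Rivera=4.
Ballot type 1 (peak Aoki at position 3): ranking walks positions 3-2-4-1, expanding outward from the peak — single-peaked.
Ballot type 2 (peak Singh at position 2): ranking walks positions 2-3-1-4, expanding outward from the peak — single-peaked.
Ballot type 3: ranking walks positions 4-2-3-1; Singh is ranked above Aoki even though Aoki lies between Singh and the peak Rivera on the axis — preferences dip and rise again. Not single-peaked.
Ballot type 4 (peak Singh at position 2): ranking walks positions 2-3-4-1, expanding outward from the peak — single-peaked.
Ballot type 3 violates single-peakedness, so the profile is not single-peaked on this axis.

no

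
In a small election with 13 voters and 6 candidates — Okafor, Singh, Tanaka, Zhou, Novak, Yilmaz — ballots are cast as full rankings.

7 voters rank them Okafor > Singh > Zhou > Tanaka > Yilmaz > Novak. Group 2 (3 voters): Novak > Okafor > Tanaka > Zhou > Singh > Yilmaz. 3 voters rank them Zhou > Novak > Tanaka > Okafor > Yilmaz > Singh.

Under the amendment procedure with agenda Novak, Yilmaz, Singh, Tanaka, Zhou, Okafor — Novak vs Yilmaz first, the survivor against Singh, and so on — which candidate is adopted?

Okafor

Round 1: Novak vs Yilmaz — 6–7, Yilmaz advances.
Round 2: Yilmaz vs Singh — 3–10, Singh advances.
Round 3: Singh vs Tanaka — 7–6, Singh advances.
Round 4: Singh vs Zhou — 7–6, Singh advances.
Round 5: Singh vs Okafor — 0–13, Okafor advances.
Okafor survives the agenda.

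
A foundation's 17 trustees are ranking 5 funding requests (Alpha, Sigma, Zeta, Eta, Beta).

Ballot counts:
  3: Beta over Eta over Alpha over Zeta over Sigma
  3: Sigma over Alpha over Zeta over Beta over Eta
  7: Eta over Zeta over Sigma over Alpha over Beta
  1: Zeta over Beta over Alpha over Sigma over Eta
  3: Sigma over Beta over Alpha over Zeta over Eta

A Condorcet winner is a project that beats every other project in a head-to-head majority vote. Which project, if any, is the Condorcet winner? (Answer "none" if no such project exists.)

none

Pairwise majorities:
Alpha vs Sigma: Alpha is ranked higher on 3+1 = 4 ballots, Sigma on 13. Sigma wins 13–4.
Alpha vs Zeta: 9 to 8, Alpha.
Alpha vs Eta: 7 to 10, Eta.
Alpha vs Beta: 3+7 = 10 for Alpha, 7 for Beta — Alpha by 10–7.
Sigma vs Zeta: Sigma is ranked higher on 3+3 = 6 ballots, Zeta on 11. Zeta wins 11–6.
Sigma vs Eta: Sigma preferred on 3+1+3 = 7 ballots; Eta wins 10–7.
Sigma vs Beta: Sigma is ranked higher on 3+7+3 = 13 ballots, Beta on 4. Sigma wins 13–4.
Zeta vs Eta: 3+1+3 = 7 for Zeta, 10 for Eta — Eta by 10–7.
Zeta vs Beta: 3+7+1 = 11 for Zeta, 6 for Beta — Zeta by 11–6.
Eta vs Beta: Eta preferred on 7 ballots; Beta wins 10–7.
Each project drops at least one matchup (Alpha loses to Sigma; Sigma loses to Zeta; Zeta loses to Alpha; Eta loses to Beta; Beta loses to Alpha); the cycle Alpha → Zeta → Sigma → Alpha rules out a Condorcet winner.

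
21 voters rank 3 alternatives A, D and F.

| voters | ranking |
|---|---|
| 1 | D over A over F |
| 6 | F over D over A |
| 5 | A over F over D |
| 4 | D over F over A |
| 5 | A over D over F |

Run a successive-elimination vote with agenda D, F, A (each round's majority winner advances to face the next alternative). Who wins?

A

Round 1: D vs F — 10–11, F advances.
Round 2: F vs A — 10–11, A advances.
A survives the agenda.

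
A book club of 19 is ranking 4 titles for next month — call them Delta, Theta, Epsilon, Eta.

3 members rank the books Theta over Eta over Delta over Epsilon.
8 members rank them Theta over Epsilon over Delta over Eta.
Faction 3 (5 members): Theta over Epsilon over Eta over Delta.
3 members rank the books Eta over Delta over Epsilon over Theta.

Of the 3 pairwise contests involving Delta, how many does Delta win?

Delta against each rival (19 members):
Delta vs Theta: Delta preferred on 3 ballots; Theta wins 16–3.
Delta vs Epsilon: Epsilon, 13–6.
Delta vs Eta: Delta preferred on 8 ballots; Eta wins 11–8.
Delta beats no one; loses to Theta, Epsilon, Eta — 0 pairwise wins.

0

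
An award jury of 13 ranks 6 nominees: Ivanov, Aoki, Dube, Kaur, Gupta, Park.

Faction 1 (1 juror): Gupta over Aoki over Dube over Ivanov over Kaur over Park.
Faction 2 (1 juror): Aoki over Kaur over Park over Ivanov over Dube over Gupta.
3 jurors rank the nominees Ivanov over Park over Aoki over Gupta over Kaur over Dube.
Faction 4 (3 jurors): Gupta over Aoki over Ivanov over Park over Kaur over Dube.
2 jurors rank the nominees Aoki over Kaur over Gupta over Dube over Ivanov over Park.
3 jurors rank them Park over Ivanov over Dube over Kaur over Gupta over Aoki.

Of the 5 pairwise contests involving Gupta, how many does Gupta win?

3

Gupta against each rival (13 jurors):
Gupta–Ivanov: Ivanov 7–6.
Gupta vs Aoki: 1+3+3 = 7 for Gupta, 6 for Aoki — Gupta by 7–6.
Gupta vs Dube: 1+3+3+2 = 9 for Gupta, 4 for Dube — Gupta by 9–4.
Gupta vs Kaur: Gupta wins 7–6.
Gupta–Park: Park 7–6.
Gupta beats Aoki, Dube, Kaur; loses to Ivanov, Park — 3 pairwise wins.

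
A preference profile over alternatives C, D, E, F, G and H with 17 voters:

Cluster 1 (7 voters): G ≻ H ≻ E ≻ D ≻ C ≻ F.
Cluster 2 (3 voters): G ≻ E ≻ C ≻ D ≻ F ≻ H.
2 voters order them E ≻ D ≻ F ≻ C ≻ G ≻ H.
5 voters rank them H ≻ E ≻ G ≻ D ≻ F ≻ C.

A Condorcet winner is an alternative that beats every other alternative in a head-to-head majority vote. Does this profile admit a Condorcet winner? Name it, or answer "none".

Check each pair by majority over 17 ballots:
C vs D: D, 14–3.
C–E: E 17–0.
C–F: C 10–7.
C vs G: G wins 15–2.
C vs H: H wins 12–5.
D vs E: E, 17–0.
D–F: D 17–0.
D vs G: G wins 15–2.
D vs H: H, 12–5.
E vs F: E, 17–0.
E vs G: G wins 10–7.
E vs H: H wins 12–5.
F vs G: G wins 15–2.
F–H: H 12–5.
G vs H: G, 12–5.
Only G has no losses; G is the Condorcet winner.

G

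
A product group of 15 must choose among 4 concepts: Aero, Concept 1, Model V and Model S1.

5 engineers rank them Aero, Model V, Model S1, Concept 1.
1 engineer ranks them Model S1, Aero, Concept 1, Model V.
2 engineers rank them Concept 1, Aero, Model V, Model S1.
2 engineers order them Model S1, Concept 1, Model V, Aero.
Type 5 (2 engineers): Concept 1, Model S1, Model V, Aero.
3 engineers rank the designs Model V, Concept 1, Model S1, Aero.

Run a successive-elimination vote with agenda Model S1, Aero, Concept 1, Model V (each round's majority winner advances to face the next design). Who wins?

Round 1: Model S1 vs Aero — 8–7, Model S1 advances.
Round 2: Model S1 vs Concept 1 — 8–7, Model S1 advances.
Round 3: Model S1 vs Model V — 5–10, Model V advances.
Model V survives the agenda.

Model V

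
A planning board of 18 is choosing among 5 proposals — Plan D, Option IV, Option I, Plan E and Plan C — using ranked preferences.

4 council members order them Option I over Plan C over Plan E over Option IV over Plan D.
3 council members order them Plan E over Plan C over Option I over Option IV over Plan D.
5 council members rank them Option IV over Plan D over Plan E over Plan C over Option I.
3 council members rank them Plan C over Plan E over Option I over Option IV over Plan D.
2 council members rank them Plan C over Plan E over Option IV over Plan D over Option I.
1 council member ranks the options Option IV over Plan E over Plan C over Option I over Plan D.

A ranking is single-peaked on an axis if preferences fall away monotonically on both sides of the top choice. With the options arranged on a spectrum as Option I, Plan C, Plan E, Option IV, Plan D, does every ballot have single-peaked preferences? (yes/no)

Axis positions: Option I=1, Plan C=2, Plan E=3, Option IV=4, Plan D=5.
Group 1 (peak Option I at position 1): ranking walks positions 1-2-3-4-5, expanding outward from the peak — single-peaked.
Group 2 (peak Plan E at position 3): ranking walks positions 3-2-1-4-5, expanding outward from the peak — single-peaked.
Group 3 (peak Option IV at position 4): ranking walks positions 4-5-3-2-1, expanding outward from the peak — single-peaked.
Group 4 (peak Plan C at position 2): ranking walks positions 2-3-1-4-5, expanding outward from the peak — single-peaked.
Group 5 (peak Plan C at position 2): ranking walks positions 2-3-4-5-1, expanding outward from the peak — single-peaked.
Group 6 (peak Option IV at position 4): ranking walks positions 4-3-2-1-5, expanding outward from the peak — single-peaked.
Every ranking is single-peaked on this axis.

yes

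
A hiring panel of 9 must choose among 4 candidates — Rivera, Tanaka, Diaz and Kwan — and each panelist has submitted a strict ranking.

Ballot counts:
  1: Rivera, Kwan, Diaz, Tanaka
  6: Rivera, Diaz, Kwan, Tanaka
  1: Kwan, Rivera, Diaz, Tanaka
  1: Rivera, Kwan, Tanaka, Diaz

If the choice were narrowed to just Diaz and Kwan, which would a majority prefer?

Diaz

Ballots ranking Diaz above Kwan: 6.
Ballots ranking Kwan above Diaz: 9 − 6 = 3.
Diaz wins the head-to-head 6–3.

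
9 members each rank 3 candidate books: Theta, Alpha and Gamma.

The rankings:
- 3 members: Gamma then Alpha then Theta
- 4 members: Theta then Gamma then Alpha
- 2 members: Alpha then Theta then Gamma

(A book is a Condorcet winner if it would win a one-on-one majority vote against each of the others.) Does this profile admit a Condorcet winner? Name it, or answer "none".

none

Head-to-head results (9 members):
Theta vs Alpha: Theta preferred on 4 ballots; Alpha wins 5–4.
Theta vs Gamma: Theta wins 6–3.
Alpha vs Gamma: Alpha preferred on 2 ballots; Gamma wins 7–2.
No book is unbeaten: Theta loses to Alpha; Alpha loses to Gamma; Gamma loses to Theta. In particular Theta > Gamma > Alpha > Theta is a majority cycle — no Condorcet winner exists.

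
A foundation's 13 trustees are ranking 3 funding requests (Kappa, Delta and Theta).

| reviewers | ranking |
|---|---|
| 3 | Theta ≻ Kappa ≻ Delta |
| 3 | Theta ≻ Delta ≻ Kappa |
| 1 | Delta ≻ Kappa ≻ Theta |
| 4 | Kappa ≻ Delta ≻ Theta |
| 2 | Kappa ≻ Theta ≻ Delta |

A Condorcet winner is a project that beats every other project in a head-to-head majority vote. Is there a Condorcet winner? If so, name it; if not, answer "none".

Kappa

Check each pair by majority over 13 ballots:
Kappa vs Delta: 9 to 4, Kappa.
Kappa vs Theta: Kappa is ranked higher on 1+4+2 = 7 ballots, Theta on 6. Kappa wins 7–6.
Delta vs Theta: 5 to 8, Theta.
Kappa beats each of Delta, Theta — Kappa is the Condorcet winner.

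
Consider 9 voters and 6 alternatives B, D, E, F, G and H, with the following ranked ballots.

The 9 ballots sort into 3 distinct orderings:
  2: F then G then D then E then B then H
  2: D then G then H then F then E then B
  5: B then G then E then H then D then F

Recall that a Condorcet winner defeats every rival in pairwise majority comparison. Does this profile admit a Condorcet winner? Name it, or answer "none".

Check each pair by majority over 9 ballots:
B vs D: B preferred on 5 ballots; B wins 5–4.
B vs E: 5 for B, 4 for E — B by 5–4.
B vs F: B preferred on 5 ballots; B wins 5–4.
B vs G: B preferred on 5 ballots; B wins 5–4.
B vs H: B is ranked higher on 2+5 = 7 ballots, H on 2. B wins 7–2.
D vs E: D preferred on 2+2 = 4 ballots; E wins 5–4.
D vs F: D preferred on 2+5 = 7 ballots; D wins 7–2.
D vs G: D preferred on 2 ballots; G wins 7–2.
D vs H: 4 to 5, H.
E vs F: E is ranked higher on 5 ballots, F on 4. E wins 5–4.
E vs G: 0 to 9, G.
E vs H: E preferred on 2+5 = 7 ballots; E wins 7–2.
F vs G: 2 to 7, G.
F vs H: 2 for F, 7 for H — H by 7–2.
G vs H: 9 to 0, G.
Only B has no losses; B is the Condorcet winner.

B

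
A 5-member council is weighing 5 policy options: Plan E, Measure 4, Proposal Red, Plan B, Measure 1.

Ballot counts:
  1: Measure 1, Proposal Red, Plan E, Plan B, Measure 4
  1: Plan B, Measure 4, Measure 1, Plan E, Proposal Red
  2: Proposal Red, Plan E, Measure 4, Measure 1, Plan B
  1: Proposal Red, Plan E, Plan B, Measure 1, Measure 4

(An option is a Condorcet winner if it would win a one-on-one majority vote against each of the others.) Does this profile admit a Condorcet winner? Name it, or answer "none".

Proposal Red

Check each pair by majority over 5 ballots:
Plan E–Measure 4: Plan E 4–1.
Plan E vs Proposal Red: Proposal Red, 4–1.
Plan E vs Plan B: Plan E, 4–1.
Plan E vs Measure 1: Plan E, 3–2.
Measure 4 vs Proposal Red: Proposal Red wins 4–1.
Measure 4–Plan B: Plan B 3–2.
Measure 4 vs Measure 1: Measure 4, 3–2.
Proposal Red vs Plan B: Proposal Red, 4–1.
Proposal Red vs Measure 1: Proposal Red, 3–2.
Plan B–Measure 1: Measure 1 3–2.
Proposal Red defeats every rival head-to-head and is the Condorcet winner.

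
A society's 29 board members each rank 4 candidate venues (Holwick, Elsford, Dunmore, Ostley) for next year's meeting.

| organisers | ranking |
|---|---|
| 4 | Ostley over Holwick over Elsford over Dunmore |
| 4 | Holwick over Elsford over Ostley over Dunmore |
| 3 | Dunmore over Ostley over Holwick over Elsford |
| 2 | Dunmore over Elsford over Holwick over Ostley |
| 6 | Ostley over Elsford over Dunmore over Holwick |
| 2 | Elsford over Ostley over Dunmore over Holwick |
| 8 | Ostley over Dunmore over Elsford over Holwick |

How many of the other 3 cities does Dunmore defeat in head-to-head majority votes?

1

Dunmore against each rival (29 organisers):
Dunmore–Holwick: Dunmore 21–8.
Dunmore vs Elsford: 13 to 16, Elsford.
Dunmore vs Ostley: Ostley wins 24–5.
Dunmore beats Holwick; loses to Elsford, Ostley — 1 pairwise win.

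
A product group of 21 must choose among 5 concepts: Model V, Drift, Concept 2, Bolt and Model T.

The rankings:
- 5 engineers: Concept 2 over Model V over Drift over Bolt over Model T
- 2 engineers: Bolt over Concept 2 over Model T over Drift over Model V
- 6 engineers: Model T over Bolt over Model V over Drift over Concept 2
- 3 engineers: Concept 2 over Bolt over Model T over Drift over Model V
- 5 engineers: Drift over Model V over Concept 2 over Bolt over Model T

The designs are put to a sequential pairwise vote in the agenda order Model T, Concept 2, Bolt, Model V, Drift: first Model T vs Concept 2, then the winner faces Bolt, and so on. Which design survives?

Round 1: Model T vs Concept 2 — 6–15, Concept 2 advances.
Round 2: Concept 2 vs Bolt — 13–8, Concept 2 advances.
Round 3: Concept 2 vs Model V — 10–11, Model V advances.
Round 4: Model V vs Drift — 11–10, Model V advances.
Model V survives the agenda.

Model V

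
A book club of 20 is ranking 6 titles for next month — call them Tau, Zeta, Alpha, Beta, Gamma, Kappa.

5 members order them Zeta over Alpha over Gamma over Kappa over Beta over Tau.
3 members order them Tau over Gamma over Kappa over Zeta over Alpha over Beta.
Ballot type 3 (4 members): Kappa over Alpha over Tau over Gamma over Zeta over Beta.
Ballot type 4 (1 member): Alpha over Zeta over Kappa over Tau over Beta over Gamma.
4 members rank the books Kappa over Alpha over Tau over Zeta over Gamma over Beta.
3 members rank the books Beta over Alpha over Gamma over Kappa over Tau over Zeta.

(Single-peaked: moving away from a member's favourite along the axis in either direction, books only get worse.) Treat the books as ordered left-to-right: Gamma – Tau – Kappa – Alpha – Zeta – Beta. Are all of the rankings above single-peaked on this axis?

Axis positions: Gamma=1, Tau=2, Kappa=3, Alpha=4, Zeta=5, Beta=6.
Ballot type 1: ranking walks positions 5-4-1-3-6-2; Gamma is ranked above Kappa even though Kappa lies between Gamma and the peak Zeta on the axis — preferences dip and rise again. Not single-peaked.
Ballot type 2: ranking walks positions 2-1-3-5-4-6; Zeta is ranked above Alpha even though Alpha lies between Zeta and the peak Tau on the axis — preferences dip and rise again. Not single-peaked.
Ballot type 3 (peak Kappa at position 3): ranking walks positions 3-4-2-1-5-6, expanding outward from the peak — single-peaked.
Ballot type 4 (peak Alpha at position 4): ranking walks positions 4-5-3-2-6-1, expanding outward from the peak — single-peaked.
Ballot type 5 (peak Kappa at position 3): ranking walks positions 3-4-2-5-1-6, expanding outward from the peak — single-peaked.
Ballot type 6: ranking walks positions 6-4-1-3-2-5; Alpha is ranked above Zeta even though Zeta lies between Alpha and the peak Beta on the axis — preferences dip and rise again. Not single-peaked.
Ballot type 1 violates single-peakedness, so the profile is not single-peaked on this axis.

no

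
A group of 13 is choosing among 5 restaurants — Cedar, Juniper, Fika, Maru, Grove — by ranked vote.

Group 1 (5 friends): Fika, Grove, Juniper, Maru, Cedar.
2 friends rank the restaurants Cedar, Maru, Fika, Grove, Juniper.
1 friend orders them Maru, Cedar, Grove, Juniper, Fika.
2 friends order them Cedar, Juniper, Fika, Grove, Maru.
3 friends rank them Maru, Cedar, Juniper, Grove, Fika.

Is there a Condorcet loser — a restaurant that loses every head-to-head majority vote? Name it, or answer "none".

Pairwise majorities:
Cedar vs Juniper: Cedar, 8–5.
Cedar vs Fika: Cedar, 8–5.
Cedar vs Maru: 2+2 = 4 for Cedar, 9 for Maru — Maru by 9–4.
Cedar vs Grove: Cedar preferred on 2+1+2+3 = 8 ballots; Cedar wins 8–5.
Juniper vs Fika: Fika wins 7–6.
Juniper vs Maru: 5+2 = 7 for Juniper, 6 for Maru — Juniper by 7–6.
Juniper vs Grove: 5 to 8, Grove.
Fika vs Maru: 5+2 = 7 for Fika, 6 for Maru — Fika by 7–6.
Fika vs Grove: Fika wins 9–4.
Maru vs Grove: Maru preferred on 2+1+3 = 6 ballots; Grove wins 7–6.
Every restaurant wins at least one matchup (Cedar beats Juniper; Juniper beats Maru; Fika beats Juniper; Maru beats Cedar; Grove beats Juniper), so there is no Condorcet loser.

none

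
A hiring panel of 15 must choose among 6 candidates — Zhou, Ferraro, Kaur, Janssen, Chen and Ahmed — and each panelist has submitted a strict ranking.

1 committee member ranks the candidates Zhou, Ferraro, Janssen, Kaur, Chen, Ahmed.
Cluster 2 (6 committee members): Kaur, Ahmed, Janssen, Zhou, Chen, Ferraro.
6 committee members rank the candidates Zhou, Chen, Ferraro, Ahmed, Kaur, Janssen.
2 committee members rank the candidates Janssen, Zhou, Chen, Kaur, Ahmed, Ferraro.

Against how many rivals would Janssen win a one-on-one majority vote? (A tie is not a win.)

Janssen against each rival (15 committee members):
Janssen–Zhou: Janssen 8–7.
Janssen vs Ferraro: 6+2 = 8 for Janssen, 7 for Ferraro — Janssen by 8–7.
Janssen vs Kaur: 3 to 12, Kaur.
Janssen vs Chen: Janssen, 9–6.
Janssen–Ahmed: Ahmed 12–3.
Janssen beats Zhou, Ferraro, Chen; loses to Kaur, Ahmed — 3 pairwise wins.

3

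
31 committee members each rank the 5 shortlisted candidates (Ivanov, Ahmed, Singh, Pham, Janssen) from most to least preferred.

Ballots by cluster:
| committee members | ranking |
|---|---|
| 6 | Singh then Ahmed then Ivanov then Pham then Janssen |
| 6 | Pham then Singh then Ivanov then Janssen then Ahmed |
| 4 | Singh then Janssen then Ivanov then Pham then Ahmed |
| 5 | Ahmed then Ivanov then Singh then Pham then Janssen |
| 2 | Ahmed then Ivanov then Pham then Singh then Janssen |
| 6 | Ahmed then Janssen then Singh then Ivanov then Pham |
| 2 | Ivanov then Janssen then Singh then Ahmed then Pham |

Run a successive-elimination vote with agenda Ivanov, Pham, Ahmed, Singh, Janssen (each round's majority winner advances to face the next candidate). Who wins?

Round 1: Ivanov vs Pham — 25–6, Ivanov advances.
Round 2: Ivanov vs Ahmed — 12–19, Ahmed advances.
Round 3: Ahmed vs Singh — 13–18, Singh advances.
Round 4: Singh vs Janssen — 23–8, Singh advances.
The agenda winner is Singh.

Singh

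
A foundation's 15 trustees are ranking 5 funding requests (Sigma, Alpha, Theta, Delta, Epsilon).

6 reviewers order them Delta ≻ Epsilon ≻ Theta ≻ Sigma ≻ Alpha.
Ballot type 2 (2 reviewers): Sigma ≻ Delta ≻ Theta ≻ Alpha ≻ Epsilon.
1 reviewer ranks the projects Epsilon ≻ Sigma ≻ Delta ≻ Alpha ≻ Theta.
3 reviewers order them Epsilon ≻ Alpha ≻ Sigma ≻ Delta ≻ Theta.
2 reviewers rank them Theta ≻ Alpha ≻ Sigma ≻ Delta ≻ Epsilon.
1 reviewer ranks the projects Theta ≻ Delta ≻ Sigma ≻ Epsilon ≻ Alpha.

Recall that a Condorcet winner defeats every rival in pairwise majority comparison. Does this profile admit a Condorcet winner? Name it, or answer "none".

Head-to-head results (15 reviewers):
Sigma–Alpha: Sigma 10–5.
Sigma vs Theta: Theta wins 9–6.
Sigma–Delta: Sigma 8–7.
Sigma vs Epsilon: Sigma preferred on 2+2+1 = 5 ballots; Epsilon wins 10–5.
Alpha vs Theta: 4 to 11, Theta.
Alpha vs Delta: Alpha preferred on 3+2 = 5 ballots; Delta wins 10–5.
Alpha vs Epsilon: Alpha is ranked higher on 2+2 = 4 ballots, Epsilon on 11. Epsilon wins 11–4.
Theta vs Delta: Delta wins 12–3.
Theta vs Epsilon: Theta is ranked higher on 2+2+1 = 5 ballots, Epsilon on 10. Epsilon wins 10–5.
Delta vs Epsilon: Delta wins 11–4.
No project is unbeaten: Sigma loses to Theta; Alpha loses to Sigma; Theta loses to Delta; Delta loses to Sigma; Epsilon loses to Delta. In particular Sigma > Delta > Theta > Sigma is a majority cycle — no Condorcet winner exists.

none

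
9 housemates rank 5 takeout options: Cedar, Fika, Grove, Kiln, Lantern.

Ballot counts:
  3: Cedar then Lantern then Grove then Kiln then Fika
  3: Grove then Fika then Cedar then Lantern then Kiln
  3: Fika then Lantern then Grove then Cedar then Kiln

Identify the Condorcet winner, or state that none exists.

none

Head-to-head results (9 friends):
Cedar vs Fika: Cedar is ranked higher on 3 ballots, Fika on 6. Fika wins 6–3.
Cedar vs Grove: Grove, 6–3.
Cedar vs Kiln: Cedar wins 9–0.
Cedar vs Lantern: Cedar preferred on 3+3 = 6 ballots; Cedar wins 6–3.
Fika vs Grove: Fika preferred on 3 ballots; Grove wins 6–3.
Fika vs Kiln: Fika, 6–3.
Fika–Lantern: Fika 6–3.
Grove vs Kiln: Grove wins 9–0.
Grove vs Lantern: Grove preferred on 3 ballots; Lantern wins 6–3.
Kiln–Lantern: Lantern 9–0.
Each restaurant drops at least one matchup (Cedar loses to Fika; Fika loses to Grove; Grove loses to Lantern; Kiln loses to Cedar; Lantern loses to Cedar); the cycle Cedar > Lantern > Grove > Cedar rules out a Condorcet winner.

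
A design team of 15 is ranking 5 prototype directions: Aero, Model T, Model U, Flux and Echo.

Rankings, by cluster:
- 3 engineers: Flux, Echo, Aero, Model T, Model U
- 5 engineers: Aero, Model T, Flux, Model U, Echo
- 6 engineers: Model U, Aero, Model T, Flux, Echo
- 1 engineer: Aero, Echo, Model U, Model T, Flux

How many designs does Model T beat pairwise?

Model T against each rival (15 engineers):
Model T vs Aero: Model T is ranked higher on 0 ballots, Aero on 15. Aero wins 15–0.
Model T vs Model U: Model T preferred on 3+5 = 8 ballots; Model T wins 8–7.
Model T–Flux: Model T 12–3.
Model T vs Echo: 11 to 4, Model T.
Model T beats Model U, Flux, Echo; loses to Aero — 3 pairwise wins.

3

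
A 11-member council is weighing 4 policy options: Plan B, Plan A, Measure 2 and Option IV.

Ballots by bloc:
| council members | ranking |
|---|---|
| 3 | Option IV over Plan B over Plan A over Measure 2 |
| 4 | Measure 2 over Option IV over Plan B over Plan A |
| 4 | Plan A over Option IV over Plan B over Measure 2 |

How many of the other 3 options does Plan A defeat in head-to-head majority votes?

1

Plan A against each rival (11 council members):
Plan A vs Plan B: Plan B wins 7–4.
Plan A vs Measure 2: 3+4 = 7 for Plan A, 4 for Measure 2 — Plan A by 7–4.
Plan A vs Option IV: Option IV wins 7–4.
Plan A beats Measure 2; loses to Plan B, Option IV — 1 pairwise win.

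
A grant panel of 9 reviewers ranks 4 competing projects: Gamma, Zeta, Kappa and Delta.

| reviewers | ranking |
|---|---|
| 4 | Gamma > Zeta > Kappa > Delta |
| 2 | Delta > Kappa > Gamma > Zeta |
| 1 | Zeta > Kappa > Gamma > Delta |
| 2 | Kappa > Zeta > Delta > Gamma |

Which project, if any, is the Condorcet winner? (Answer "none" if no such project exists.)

none

Pairwise majorities:
Gamma vs Zeta: Gamma is ranked higher on 4+2 = 6 ballots, Zeta on 3. Gamma wins 6–3.
Gamma vs Kappa: Gamma is ranked higher on 4 ballots, Kappa on 5. Kappa wins 5–4.
Gamma vs Delta: 4+1 = 5 for Gamma, 4 for Delta — Gamma by 5–4.
Zeta vs Kappa: Zeta preferred on 4+1 = 5 ballots; Zeta wins 5–4.
Zeta vs Delta: Zeta preferred on 4+1+2 = 7 ballots; Zeta wins 7–2.
Kappa vs Delta: 7 to 2, Kappa.
Every project loses at least once (Gamma loses to Kappa; Zeta loses to Gamma; Kappa loses to Zeta; Delta loses to Gamma). The majority relation contains the cycle Gamma > Zeta > Kappa > Gamma, so there is no Condorcet winner.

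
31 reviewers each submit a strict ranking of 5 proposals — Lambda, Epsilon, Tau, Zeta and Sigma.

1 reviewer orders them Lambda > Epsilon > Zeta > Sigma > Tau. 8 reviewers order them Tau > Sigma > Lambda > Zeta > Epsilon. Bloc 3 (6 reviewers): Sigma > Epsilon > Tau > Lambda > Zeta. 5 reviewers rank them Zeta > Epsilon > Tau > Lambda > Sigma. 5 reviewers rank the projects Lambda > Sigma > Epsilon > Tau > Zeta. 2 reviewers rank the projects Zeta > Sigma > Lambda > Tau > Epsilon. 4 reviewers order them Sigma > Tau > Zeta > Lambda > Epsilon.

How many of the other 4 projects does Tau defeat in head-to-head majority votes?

Tau against each rival (31 reviewers):
Tau–Lambda: Tau 23–8.
Tau–Epsilon: Epsilon 17–14.
Tau vs Zeta: Tau wins 23–8.
Tau vs Sigma: 8+5 = 13 for Tau, 18 for Sigma — Sigma by 18–13.
Tau beats Lambda, Zeta; loses to Epsilon, Sigma — 2 pairwise wins.

2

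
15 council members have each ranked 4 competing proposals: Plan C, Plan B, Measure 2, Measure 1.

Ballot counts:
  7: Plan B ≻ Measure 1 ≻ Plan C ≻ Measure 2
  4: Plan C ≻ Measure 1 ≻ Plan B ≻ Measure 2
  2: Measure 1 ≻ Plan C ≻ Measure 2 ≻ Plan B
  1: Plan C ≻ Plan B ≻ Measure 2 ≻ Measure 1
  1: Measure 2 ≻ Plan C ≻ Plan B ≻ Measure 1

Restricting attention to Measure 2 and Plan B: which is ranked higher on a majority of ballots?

Ballots ranking Measure 2 above Plan B: 2 + 1 = 3.
Ballots ranking Plan B above Measure 2: 15 − 3 = 12.
Plan B wins the head-to-head 12–3.

Plan B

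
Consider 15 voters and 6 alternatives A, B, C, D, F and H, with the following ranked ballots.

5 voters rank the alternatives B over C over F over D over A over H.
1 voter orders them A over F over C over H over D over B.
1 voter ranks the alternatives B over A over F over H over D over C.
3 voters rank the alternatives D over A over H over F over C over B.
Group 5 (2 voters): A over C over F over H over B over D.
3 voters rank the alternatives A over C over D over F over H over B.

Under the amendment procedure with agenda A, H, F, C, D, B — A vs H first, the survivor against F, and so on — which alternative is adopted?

Round 1: A vs H — 15–0, A advances.
Round 2: A vs F — 10–5, A advances.
Round 3: A vs C — 10–5, A advances.
Round 4: A vs D — 7–8, D advances.
Round 5: D vs B — 7–8, B advances.
B survives the agenda.

B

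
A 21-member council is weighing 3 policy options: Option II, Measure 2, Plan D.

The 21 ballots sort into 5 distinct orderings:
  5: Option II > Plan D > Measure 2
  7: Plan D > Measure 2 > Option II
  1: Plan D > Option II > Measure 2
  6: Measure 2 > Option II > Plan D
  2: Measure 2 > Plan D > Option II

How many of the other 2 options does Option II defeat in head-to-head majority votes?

1

Option II against each rival (21 council members):
Option II vs Measure 2: Option II preferred on 5+1 = 6 ballots; Measure 2 wins 15–6.
Option II vs Plan D: Option II wins 11–10.
Option II beats Plan D; loses to Measure 2 — 1 pairwise win.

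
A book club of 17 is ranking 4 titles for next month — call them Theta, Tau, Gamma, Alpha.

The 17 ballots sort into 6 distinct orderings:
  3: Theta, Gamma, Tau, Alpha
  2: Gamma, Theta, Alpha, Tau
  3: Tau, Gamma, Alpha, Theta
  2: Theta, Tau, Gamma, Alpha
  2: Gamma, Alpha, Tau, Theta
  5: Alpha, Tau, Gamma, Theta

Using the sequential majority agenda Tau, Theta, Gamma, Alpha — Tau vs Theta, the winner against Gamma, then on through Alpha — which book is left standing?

Alpha

Round 1: Tau vs Theta — 10–7, Tau advances.
Round 2: Tau vs Gamma — 10–7, Tau advances.
Round 3: Tau vs Alpha — 8–9, Alpha advances.
Alpha survives the agenda.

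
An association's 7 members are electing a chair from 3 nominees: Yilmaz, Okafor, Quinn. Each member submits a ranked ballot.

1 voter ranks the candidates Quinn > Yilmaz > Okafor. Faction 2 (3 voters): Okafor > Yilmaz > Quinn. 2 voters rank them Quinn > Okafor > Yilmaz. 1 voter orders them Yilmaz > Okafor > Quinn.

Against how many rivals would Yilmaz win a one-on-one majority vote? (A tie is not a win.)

Yilmaz against each rival (7 voters):
Yilmaz vs Okafor: 2 to 5, Okafor.
Yilmaz vs Quinn: Yilmaz preferred on 3+1 = 4 ballots; Yilmaz wins 4–3.
Yilmaz beats Quinn; loses to Okafor — 1 pairwise win.

1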